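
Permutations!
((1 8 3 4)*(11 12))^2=((1 8 3 4)(11 12))^2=(12)(1 3)(4 8)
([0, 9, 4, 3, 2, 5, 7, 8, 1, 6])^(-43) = [0, 6, 4, 3, 2, 5, 8, 1, 9, 7]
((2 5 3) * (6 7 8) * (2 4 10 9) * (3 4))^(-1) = (2 9 10 4 5)(6 8 7)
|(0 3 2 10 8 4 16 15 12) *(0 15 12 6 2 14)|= |(0 3 14)(2 10 8 4 16 12 15 6)|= 24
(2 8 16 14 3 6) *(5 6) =(2 8 16 14 3 5 6) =[0, 1, 8, 5, 4, 6, 2, 7, 16, 9, 10, 11, 12, 13, 3, 15, 14]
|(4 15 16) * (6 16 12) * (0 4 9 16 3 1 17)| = 8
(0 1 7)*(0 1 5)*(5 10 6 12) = (0 10 6 12 5)(1 7) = [10, 7, 2, 3, 4, 0, 12, 1, 8, 9, 6, 11, 5]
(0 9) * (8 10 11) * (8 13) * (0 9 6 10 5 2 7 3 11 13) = (0 6 10 13 8 5 2 7 3 11) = [6, 1, 7, 11, 4, 2, 10, 3, 5, 9, 13, 0, 12, 8]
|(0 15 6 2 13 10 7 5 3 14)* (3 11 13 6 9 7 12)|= 22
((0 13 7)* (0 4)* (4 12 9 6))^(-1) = (0 4 6 9 12 7 13)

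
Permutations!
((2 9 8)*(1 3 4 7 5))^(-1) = ((1 3 4 7 5)(2 9 8))^(-1) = (1 5 7 4 3)(2 8 9)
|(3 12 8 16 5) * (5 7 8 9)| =12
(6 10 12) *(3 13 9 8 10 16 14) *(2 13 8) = (2 13 9)(3 8 10 12 6 16 14) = [0, 1, 13, 8, 4, 5, 16, 7, 10, 2, 12, 11, 6, 9, 3, 15, 14]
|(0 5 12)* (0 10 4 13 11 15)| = |(0 5 12 10 4 13 11 15)| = 8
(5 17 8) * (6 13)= (5 17 8)(6 13)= [0, 1, 2, 3, 4, 17, 13, 7, 5, 9, 10, 11, 12, 6, 14, 15, 16, 8]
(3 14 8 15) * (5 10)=(3 14 8 15)(5 10)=[0, 1, 2, 14, 4, 10, 6, 7, 15, 9, 5, 11, 12, 13, 8, 3]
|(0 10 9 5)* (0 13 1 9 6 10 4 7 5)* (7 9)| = 12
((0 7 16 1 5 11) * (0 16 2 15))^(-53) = ((0 7 2 15)(1 5 11 16))^(-53) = (0 15 2 7)(1 16 11 5)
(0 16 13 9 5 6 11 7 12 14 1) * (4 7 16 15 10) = (0 15 10 4 7 12 14 1)(5 6 11 16 13 9) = [15, 0, 2, 3, 7, 6, 11, 12, 8, 5, 4, 16, 14, 9, 1, 10, 13]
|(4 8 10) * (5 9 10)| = |(4 8 5 9 10)| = 5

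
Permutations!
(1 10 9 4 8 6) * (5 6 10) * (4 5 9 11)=(1 9 5 6)(4 8 10 11)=[0, 9, 2, 3, 8, 6, 1, 7, 10, 5, 11, 4]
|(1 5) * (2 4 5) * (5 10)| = 5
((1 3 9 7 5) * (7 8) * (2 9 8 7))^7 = (9)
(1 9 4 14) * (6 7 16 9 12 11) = (1 12 11 6 7 16 9 4 14) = [0, 12, 2, 3, 14, 5, 7, 16, 8, 4, 10, 6, 11, 13, 1, 15, 9]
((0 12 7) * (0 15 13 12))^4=(15)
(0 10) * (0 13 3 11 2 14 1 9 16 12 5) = (0 10 13 3 11 2 14 1 9 16 12 5) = [10, 9, 14, 11, 4, 0, 6, 7, 8, 16, 13, 2, 5, 3, 1, 15, 12]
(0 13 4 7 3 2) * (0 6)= [13, 1, 6, 2, 7, 5, 0, 3, 8, 9, 10, 11, 12, 4]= (0 13 4 7 3 2 6)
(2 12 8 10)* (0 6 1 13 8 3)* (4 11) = (0 6 1 13 8 10 2 12 3)(4 11) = [6, 13, 12, 0, 11, 5, 1, 7, 10, 9, 2, 4, 3, 8]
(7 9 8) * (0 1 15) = (0 1 15)(7 9 8) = [1, 15, 2, 3, 4, 5, 6, 9, 7, 8, 10, 11, 12, 13, 14, 0]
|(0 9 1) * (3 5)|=|(0 9 1)(3 5)|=6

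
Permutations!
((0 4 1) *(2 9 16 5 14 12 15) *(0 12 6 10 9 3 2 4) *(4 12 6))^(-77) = (1 9 14 6 16 4 10 5)(2 3)(12 15)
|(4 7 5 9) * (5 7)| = 3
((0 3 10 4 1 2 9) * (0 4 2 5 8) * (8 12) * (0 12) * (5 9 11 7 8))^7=((0 3 10 2 11 7 8 12 5)(1 9 4))^7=(0 12 7 2 3 5 8 11 10)(1 9 4)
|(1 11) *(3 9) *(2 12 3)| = |(1 11)(2 12 3 9)| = 4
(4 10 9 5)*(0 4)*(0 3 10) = (0 4)(3 10 9 5) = [4, 1, 2, 10, 0, 3, 6, 7, 8, 5, 9]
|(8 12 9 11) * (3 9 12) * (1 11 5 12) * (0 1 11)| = |(0 1)(3 9 5 12 11 8)| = 6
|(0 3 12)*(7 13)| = |(0 3 12)(7 13)| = 6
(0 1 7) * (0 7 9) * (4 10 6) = (0 1 9)(4 10 6) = [1, 9, 2, 3, 10, 5, 4, 7, 8, 0, 6]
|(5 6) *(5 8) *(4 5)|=4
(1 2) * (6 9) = (1 2)(6 9) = [0, 2, 1, 3, 4, 5, 9, 7, 8, 6]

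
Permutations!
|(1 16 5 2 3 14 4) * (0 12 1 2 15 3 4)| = |(0 12 1 16 5 15 3 14)(2 4)| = 8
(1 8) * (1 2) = (1 8 2) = [0, 8, 1, 3, 4, 5, 6, 7, 2]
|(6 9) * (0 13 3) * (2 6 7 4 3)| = 8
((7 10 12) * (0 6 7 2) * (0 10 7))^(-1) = (0 6)(2 12 10)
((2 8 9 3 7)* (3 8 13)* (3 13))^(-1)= (13)(2 7 3)(8 9)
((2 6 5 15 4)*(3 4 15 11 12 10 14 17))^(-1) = ((2 6 5 11 12 10 14 17 3 4))^(-1) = (2 4 3 17 14 10 12 11 5 6)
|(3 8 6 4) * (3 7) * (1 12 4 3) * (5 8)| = |(1 12 4 7)(3 5 8 6)| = 4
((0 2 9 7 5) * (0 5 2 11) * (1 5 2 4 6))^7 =((0 11)(1 5 2 9 7 4 6))^7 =(0 11)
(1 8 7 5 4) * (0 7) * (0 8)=[7, 0, 2, 3, 1, 4, 6, 5, 8]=(8)(0 7 5 4 1)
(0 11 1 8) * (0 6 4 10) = (0 11 1 8 6 4 10) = [11, 8, 2, 3, 10, 5, 4, 7, 6, 9, 0, 1]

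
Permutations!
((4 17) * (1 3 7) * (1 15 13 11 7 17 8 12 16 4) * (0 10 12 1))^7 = (0 3 8 16 10 17 1 4 12)(7 11 13 15)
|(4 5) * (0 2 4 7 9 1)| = 7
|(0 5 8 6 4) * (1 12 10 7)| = 20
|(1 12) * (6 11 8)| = |(1 12)(6 11 8)| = 6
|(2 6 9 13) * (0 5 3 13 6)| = |(0 5 3 13 2)(6 9)| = 10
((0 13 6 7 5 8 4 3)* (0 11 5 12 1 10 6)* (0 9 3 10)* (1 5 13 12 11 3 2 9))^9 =((0 12 5 8 4 10 6 7 11 13 1)(2 9))^9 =(0 13 7 10 8 12 1 11 6 4 5)(2 9)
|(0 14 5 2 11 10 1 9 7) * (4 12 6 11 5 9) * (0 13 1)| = 22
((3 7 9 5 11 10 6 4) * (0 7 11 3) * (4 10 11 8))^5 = (11)(0 8 5 7 4 3 9)(6 10)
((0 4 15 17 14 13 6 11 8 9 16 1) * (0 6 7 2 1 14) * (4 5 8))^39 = (0 1 9 4 13)(2 8 11 14 17)(5 6 16 15 7)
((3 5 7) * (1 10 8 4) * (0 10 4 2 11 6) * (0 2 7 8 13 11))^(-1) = (0 2 6 11 13 10)(1 4)(3 7 8 5)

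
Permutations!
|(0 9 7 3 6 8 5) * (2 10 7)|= |(0 9 2 10 7 3 6 8 5)|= 9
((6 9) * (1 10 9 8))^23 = (1 6 10 8 9)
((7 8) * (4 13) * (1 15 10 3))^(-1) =((1 15 10 3)(4 13)(7 8))^(-1) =(1 3 10 15)(4 13)(7 8)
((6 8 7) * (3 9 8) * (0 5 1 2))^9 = ((0 5 1 2)(3 9 8 7 6))^9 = (0 5 1 2)(3 6 7 8 9)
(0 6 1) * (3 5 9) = [6, 0, 2, 5, 4, 9, 1, 7, 8, 3] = (0 6 1)(3 5 9)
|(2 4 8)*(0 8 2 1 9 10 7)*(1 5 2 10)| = 14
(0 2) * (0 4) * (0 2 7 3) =(0 7 3)(2 4) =[7, 1, 4, 0, 2, 5, 6, 3]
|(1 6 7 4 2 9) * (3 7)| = 7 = |(1 6 3 7 4 2 9)|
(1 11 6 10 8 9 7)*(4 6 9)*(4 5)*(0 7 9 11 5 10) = (11)(0 7 1 5 4 6)(8 10) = [7, 5, 2, 3, 6, 4, 0, 1, 10, 9, 8, 11]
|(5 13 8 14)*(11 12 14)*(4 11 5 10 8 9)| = |(4 11 12 14 10 8 5 13 9)| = 9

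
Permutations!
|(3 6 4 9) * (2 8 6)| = 6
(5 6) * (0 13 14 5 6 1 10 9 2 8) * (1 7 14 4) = [13, 10, 8, 3, 1, 7, 6, 14, 0, 2, 9, 11, 12, 4, 5] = (0 13 4 1 10 9 2 8)(5 7 14)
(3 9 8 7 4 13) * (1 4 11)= [0, 4, 2, 9, 13, 5, 6, 11, 7, 8, 10, 1, 12, 3]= (1 4 13 3 9 8 7 11)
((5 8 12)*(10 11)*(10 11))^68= (5 12 8)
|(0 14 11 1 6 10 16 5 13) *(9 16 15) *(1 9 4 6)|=28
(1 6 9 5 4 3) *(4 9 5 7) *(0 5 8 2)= (0 5 9 7 4 3 1 6 8 2)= [5, 6, 0, 1, 3, 9, 8, 4, 2, 7]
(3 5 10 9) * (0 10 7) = (0 10 9 3 5 7) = [10, 1, 2, 5, 4, 7, 6, 0, 8, 3, 9]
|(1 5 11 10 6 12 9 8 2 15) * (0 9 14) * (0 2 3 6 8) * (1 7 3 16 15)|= 26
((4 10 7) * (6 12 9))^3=((4 10 7)(6 12 9))^3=(12)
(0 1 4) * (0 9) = (0 1 4 9) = [1, 4, 2, 3, 9, 5, 6, 7, 8, 0]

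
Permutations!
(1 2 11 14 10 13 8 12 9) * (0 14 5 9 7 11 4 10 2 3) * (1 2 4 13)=[14, 3, 13, 0, 10, 9, 6, 11, 12, 2, 1, 5, 7, 8, 4]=(0 14 4 10 1 3)(2 13 8 12 7 11 5 9)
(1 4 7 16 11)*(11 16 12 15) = (16)(1 4 7 12 15 11) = [0, 4, 2, 3, 7, 5, 6, 12, 8, 9, 10, 1, 15, 13, 14, 11, 16]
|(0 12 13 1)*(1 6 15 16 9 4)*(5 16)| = 10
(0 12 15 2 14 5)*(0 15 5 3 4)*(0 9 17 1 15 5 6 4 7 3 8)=(0 12 6 4 9 17 1 15 2 14 8)(3 7)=[12, 15, 14, 7, 9, 5, 4, 3, 0, 17, 10, 11, 6, 13, 8, 2, 16, 1]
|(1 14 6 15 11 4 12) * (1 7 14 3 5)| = |(1 3 5)(4 12 7 14 6 15 11)| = 21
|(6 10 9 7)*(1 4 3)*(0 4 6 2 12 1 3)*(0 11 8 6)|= |(0 4 11 8 6 10 9 7 2 12 1)|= 11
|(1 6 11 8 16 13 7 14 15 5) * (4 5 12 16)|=|(1 6 11 8 4 5)(7 14 15 12 16 13)|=6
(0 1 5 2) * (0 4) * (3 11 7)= (0 1 5 2 4)(3 11 7)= [1, 5, 4, 11, 0, 2, 6, 3, 8, 9, 10, 7]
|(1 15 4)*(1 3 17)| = 5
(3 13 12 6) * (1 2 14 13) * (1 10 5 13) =(1 2 14)(3 10 5 13 12 6) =[0, 2, 14, 10, 4, 13, 3, 7, 8, 9, 5, 11, 6, 12, 1]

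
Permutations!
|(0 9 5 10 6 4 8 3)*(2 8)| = 9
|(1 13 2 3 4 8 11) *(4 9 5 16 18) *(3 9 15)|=|(1 13 2 9 5 16 18 4 8 11)(3 15)|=10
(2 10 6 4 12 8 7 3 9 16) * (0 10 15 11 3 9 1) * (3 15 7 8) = [10, 0, 7, 1, 12, 5, 4, 9, 8, 16, 6, 15, 3, 13, 14, 11, 2] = (0 10 6 4 12 3 1)(2 7 9 16)(11 15)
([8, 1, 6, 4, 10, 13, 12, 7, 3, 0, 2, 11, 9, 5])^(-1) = (0 9 12 6 2 10 4 3 8)(5 13)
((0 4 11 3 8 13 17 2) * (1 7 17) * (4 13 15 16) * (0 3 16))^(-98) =((0 13 1 7 17 2 3 8 15)(4 11 16))^(-98) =(0 13 1 7 17 2 3 8 15)(4 11 16)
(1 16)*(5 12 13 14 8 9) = (1 16)(5 12 13 14 8 9) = [0, 16, 2, 3, 4, 12, 6, 7, 9, 5, 10, 11, 13, 14, 8, 15, 1]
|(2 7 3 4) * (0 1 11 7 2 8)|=7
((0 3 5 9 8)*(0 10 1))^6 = ((0 3 5 9 8 10 1))^6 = (0 1 10 8 9 5 3)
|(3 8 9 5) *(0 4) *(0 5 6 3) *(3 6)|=3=|(0 4 5)(3 8 9)|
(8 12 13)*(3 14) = (3 14)(8 12 13) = [0, 1, 2, 14, 4, 5, 6, 7, 12, 9, 10, 11, 13, 8, 3]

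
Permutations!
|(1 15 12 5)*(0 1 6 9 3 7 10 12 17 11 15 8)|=|(0 1 8)(3 7 10 12 5 6 9)(11 15 17)|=21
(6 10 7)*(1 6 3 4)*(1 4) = [0, 6, 2, 1, 4, 5, 10, 3, 8, 9, 7] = (1 6 10 7 3)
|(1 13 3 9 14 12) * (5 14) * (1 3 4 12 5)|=|(1 13 4 12 3 9)(5 14)|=6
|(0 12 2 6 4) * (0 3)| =|(0 12 2 6 4 3)| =6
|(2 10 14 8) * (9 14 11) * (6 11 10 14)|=3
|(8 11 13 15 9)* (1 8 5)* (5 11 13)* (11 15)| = 10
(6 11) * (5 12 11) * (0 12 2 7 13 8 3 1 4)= [12, 4, 7, 1, 0, 2, 5, 13, 3, 9, 10, 6, 11, 8]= (0 12 11 6 5 2 7 13 8 3 1 4)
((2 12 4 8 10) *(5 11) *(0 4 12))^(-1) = (12)(0 2 10 8 4)(5 11)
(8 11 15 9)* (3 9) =[0, 1, 2, 9, 4, 5, 6, 7, 11, 8, 10, 15, 12, 13, 14, 3] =(3 9 8 11 15)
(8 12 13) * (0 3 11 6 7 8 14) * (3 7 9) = (0 7 8 12 13 14)(3 11 6 9) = [7, 1, 2, 11, 4, 5, 9, 8, 12, 3, 10, 6, 13, 14, 0]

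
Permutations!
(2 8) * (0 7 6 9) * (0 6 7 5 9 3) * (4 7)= (0 5 9 6 3)(2 8)(4 7)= [5, 1, 8, 0, 7, 9, 3, 4, 2, 6]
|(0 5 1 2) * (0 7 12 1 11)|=12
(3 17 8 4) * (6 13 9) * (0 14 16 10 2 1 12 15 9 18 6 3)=[14, 12, 1, 17, 0, 5, 13, 7, 4, 3, 2, 11, 15, 18, 16, 9, 10, 8, 6]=(0 14 16 10 2 1 12 15 9 3 17 8 4)(6 13 18)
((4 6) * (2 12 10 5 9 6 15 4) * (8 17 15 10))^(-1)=(2 6 9 5 10 4 15 17 8 12)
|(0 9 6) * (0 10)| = 4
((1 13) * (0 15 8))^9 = (15)(1 13)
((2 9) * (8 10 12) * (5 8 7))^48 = ((2 9)(5 8 10 12 7))^48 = (5 12 8 7 10)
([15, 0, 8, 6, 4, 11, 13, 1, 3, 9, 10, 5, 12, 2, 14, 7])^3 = (0 1 7 15)(2 6 8 13 3)(5 11)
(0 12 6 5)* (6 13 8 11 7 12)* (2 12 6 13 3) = (0 13 8 11 7 6 5)(2 12 3) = [13, 1, 12, 2, 4, 0, 5, 6, 11, 9, 10, 7, 3, 8]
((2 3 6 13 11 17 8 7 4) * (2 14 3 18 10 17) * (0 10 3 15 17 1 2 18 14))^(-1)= (0 4 7 8 17 15 14 2 1 10)(3 18 11 13 6)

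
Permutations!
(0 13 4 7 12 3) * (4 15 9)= (0 13 15 9 4 7 12 3)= [13, 1, 2, 0, 7, 5, 6, 12, 8, 4, 10, 11, 3, 15, 14, 9]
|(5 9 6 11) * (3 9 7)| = 6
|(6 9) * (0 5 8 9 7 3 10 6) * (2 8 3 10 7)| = 9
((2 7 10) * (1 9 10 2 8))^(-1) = (1 8 10 9)(2 7)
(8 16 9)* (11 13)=(8 16 9)(11 13)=[0, 1, 2, 3, 4, 5, 6, 7, 16, 8, 10, 13, 12, 11, 14, 15, 9]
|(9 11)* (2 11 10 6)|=5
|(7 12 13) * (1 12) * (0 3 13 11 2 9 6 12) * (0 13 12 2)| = 12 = |(0 3 12 11)(1 13 7)(2 9 6)|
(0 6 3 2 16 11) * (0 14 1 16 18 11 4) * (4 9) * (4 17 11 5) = (0 6 3 2 18 5 4)(1 16 9 17 11 14) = [6, 16, 18, 2, 0, 4, 3, 7, 8, 17, 10, 14, 12, 13, 1, 15, 9, 11, 5]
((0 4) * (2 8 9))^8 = (2 9 8)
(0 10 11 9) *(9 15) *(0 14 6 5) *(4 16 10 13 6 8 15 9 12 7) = (0 13 6 5)(4 16 10 11 9 14 8 15 12 7) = [13, 1, 2, 3, 16, 0, 5, 4, 15, 14, 11, 9, 7, 6, 8, 12, 10]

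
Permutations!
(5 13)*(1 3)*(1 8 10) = (1 3 8 10)(5 13) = [0, 3, 2, 8, 4, 13, 6, 7, 10, 9, 1, 11, 12, 5]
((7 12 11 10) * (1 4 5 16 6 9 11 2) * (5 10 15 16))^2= (1 10 12)(2 4 7)(6 11 16 9 15)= ((1 4 10 7 12 2)(6 9 11 15 16))^2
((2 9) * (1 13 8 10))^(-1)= (1 10 8 13)(2 9)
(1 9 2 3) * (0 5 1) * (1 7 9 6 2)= (0 5 7 9 1 6 2 3)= [5, 6, 3, 0, 4, 7, 2, 9, 8, 1]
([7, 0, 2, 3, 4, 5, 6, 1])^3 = [0, 1, 2, 3, 4, 5, 6, 7]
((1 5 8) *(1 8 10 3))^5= (1 5 10 3)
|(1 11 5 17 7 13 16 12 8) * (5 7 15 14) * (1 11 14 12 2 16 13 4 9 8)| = 30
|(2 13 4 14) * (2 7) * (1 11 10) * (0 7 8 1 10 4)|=|(0 7 2 13)(1 11 4 14 8)|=20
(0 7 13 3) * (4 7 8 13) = [8, 1, 2, 0, 7, 5, 6, 4, 13, 9, 10, 11, 12, 3] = (0 8 13 3)(4 7)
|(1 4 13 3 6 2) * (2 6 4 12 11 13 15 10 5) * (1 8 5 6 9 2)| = 13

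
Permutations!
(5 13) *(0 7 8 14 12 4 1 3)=(0 7 8 14 12 4 1 3)(5 13)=[7, 3, 2, 0, 1, 13, 6, 8, 14, 9, 10, 11, 4, 5, 12]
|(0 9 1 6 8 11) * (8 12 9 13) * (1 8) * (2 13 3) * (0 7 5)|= 12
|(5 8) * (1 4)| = |(1 4)(5 8)| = 2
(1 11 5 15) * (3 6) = (1 11 5 15)(3 6) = [0, 11, 2, 6, 4, 15, 3, 7, 8, 9, 10, 5, 12, 13, 14, 1]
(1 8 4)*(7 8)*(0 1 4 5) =(0 1 7 8 5) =[1, 7, 2, 3, 4, 0, 6, 8, 5]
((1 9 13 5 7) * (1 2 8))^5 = (1 2 5 9 8 7 13)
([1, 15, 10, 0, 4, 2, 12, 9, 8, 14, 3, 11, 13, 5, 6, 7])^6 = (0 6 3 14 10 9 2 7 5 15 13 1 12)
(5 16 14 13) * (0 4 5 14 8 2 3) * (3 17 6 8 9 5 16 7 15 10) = [4, 1, 17, 0, 16, 7, 8, 15, 2, 5, 3, 11, 12, 14, 13, 10, 9, 6] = (0 4 16 9 5 7 15 10 3)(2 17 6 8)(13 14)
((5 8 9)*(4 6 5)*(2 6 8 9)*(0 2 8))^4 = ((0 2 6 5 9 4))^4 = (0 9 6)(2 4 5)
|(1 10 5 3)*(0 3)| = |(0 3 1 10 5)| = 5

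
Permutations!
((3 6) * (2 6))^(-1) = (2 3 6)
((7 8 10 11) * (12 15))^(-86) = ((7 8 10 11)(12 15))^(-86) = (15)(7 10)(8 11)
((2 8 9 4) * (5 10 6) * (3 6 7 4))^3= (2 3 10)(4 9 5)(6 7 8)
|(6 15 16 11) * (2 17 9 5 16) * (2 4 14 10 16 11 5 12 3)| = 40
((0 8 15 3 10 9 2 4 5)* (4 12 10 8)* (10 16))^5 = ((0 4 5)(2 12 16 10 9)(3 8 15))^5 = (16)(0 5 4)(3 15 8)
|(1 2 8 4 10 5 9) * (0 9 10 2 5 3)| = |(0 9 1 5 10 3)(2 8 4)| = 6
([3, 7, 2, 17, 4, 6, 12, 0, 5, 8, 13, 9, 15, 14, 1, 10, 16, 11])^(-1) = (0 7 1 14 13 10 15 12 6 5 8 9 11 17 3)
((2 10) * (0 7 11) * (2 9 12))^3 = (2 12 9 10)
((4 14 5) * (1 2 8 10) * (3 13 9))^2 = (1 8)(2 10)(3 9 13)(4 5 14)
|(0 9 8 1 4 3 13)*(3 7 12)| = 9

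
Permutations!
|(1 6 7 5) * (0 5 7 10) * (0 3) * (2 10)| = 7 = |(0 5 1 6 2 10 3)|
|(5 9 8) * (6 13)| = |(5 9 8)(6 13)| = 6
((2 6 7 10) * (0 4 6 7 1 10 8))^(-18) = ((0 4 6 1 10 2 7 8))^(-18) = (0 7 10 6)(1 4 8 2)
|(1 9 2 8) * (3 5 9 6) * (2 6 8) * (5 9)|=|(1 8)(3 9 6)|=6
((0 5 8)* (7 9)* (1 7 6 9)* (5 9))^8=(0 5 9 8 6)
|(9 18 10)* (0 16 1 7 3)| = 15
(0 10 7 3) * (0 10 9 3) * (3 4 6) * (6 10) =(0 9 4 10 7)(3 6) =[9, 1, 2, 6, 10, 5, 3, 0, 8, 4, 7]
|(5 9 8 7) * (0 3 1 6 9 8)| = |(0 3 1 6 9)(5 8 7)| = 15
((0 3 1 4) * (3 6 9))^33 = ((0 6 9 3 1 4))^33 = (0 3)(1 6)(4 9)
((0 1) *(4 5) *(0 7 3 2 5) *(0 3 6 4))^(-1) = (0 5 2 3 4 6 7 1)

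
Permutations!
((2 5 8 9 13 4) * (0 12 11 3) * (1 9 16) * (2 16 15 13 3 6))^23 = (0 4 2 3 13 6 9 15 11 1 8 12 16 5)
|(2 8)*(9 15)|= 2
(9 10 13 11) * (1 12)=(1 12)(9 10 13 11)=[0, 12, 2, 3, 4, 5, 6, 7, 8, 10, 13, 9, 1, 11]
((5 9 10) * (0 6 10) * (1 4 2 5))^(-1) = (0 9 5 2 4 1 10 6)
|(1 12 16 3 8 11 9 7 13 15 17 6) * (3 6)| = |(1 12 16 6)(3 8 11 9 7 13 15 17)| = 8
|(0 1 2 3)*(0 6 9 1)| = |(1 2 3 6 9)| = 5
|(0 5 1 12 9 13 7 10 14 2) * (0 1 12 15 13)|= |(0 5 12 9)(1 15 13 7 10 14 2)|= 28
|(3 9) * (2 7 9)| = 4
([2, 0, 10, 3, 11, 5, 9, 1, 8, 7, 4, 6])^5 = [6, 11, 9, 3, 1, 5, 2, 4, 8, 10, 7, 0]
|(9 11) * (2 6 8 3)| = 4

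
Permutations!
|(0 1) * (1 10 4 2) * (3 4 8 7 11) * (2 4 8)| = 4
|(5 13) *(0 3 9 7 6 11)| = |(0 3 9 7 6 11)(5 13)| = 6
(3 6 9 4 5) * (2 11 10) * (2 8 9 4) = (2 11 10 8 9)(3 6 4 5) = [0, 1, 11, 6, 5, 3, 4, 7, 9, 2, 8, 10]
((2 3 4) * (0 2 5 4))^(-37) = (0 3 2)(4 5)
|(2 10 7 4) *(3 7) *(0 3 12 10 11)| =|(0 3 7 4 2 11)(10 12)| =6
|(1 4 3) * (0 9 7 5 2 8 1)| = 9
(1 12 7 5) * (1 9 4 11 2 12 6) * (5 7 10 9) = [0, 6, 12, 3, 11, 5, 1, 7, 8, 4, 9, 2, 10] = (1 6)(2 12 10 9 4 11)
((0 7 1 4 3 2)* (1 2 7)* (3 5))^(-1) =(0 2 7 3 5 4 1) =((0 1 4 5 3 7 2))^(-1)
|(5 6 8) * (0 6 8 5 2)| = 5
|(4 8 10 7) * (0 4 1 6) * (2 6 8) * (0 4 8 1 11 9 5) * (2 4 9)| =9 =|(0 8 10 7 11 2 6 9 5)|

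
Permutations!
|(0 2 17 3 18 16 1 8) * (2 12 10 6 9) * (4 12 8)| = 22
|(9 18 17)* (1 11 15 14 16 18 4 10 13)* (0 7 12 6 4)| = |(0 7 12 6 4 10 13 1 11 15 14 16 18 17 9)| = 15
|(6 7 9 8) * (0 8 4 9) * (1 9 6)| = |(0 8 1 9 4 6 7)| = 7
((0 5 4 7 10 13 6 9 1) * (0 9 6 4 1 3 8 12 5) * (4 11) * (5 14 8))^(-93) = ((1 9 3 5)(4 7 10 13 11)(8 12 14))^(-93) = (14)(1 5 3 9)(4 10 11 7 13)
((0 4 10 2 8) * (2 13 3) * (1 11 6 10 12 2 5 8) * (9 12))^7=((0 4 9 12 2 1 11 6 10 13 3 5 8))^7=(0 6 4 10 9 13 12 3 2 5 1 8 11)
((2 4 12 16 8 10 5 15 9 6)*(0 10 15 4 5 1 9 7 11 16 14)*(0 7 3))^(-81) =((0 10 1 9 6 2 5 4 12 14 7 11 16 8 15 3))^(-81) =(0 3 15 8 16 11 7 14 12 4 5 2 6 9 1 10)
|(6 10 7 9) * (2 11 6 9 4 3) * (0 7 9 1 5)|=11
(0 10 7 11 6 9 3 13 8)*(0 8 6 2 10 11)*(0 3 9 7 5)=(0 11 2 10 5)(3 13 6 7)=[11, 1, 10, 13, 4, 0, 7, 3, 8, 9, 5, 2, 12, 6]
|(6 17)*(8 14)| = |(6 17)(8 14)| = 2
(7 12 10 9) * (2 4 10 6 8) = [0, 1, 4, 3, 10, 5, 8, 12, 2, 7, 9, 11, 6] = (2 4 10 9 7 12 6 8)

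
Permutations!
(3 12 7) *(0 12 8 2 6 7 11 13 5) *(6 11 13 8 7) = (0 12 13 5)(2 11 8)(3 7) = [12, 1, 11, 7, 4, 0, 6, 3, 2, 9, 10, 8, 13, 5]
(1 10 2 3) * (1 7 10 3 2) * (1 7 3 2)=(1 2)(7 10)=[0, 2, 1, 3, 4, 5, 6, 10, 8, 9, 7]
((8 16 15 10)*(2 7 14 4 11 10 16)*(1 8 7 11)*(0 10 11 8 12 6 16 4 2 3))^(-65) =(0 8 14 10 3 2 7)(1 12 6 16 15 4)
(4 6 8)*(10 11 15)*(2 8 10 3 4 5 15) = (2 8 5 15 3 4 6 10 11) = [0, 1, 8, 4, 6, 15, 10, 7, 5, 9, 11, 2, 12, 13, 14, 3]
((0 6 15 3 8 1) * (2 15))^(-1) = ((0 6 2 15 3 8 1))^(-1) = (0 1 8 3 15 2 6)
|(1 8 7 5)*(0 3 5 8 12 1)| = |(0 3 5)(1 12)(7 8)| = 6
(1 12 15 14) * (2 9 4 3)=(1 12 15 14)(2 9 4 3)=[0, 12, 9, 2, 3, 5, 6, 7, 8, 4, 10, 11, 15, 13, 1, 14]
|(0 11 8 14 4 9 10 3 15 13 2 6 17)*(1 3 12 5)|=|(0 11 8 14 4 9 10 12 5 1 3 15 13 2 6 17)|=16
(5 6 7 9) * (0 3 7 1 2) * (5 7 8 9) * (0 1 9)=[3, 2, 1, 8, 4, 6, 9, 5, 0, 7]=(0 3 8)(1 2)(5 6 9 7)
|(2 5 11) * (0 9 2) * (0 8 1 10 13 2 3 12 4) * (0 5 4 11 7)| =13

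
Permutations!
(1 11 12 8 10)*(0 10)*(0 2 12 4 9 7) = (0 10 1 11 4 9 7)(2 12 8) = [10, 11, 12, 3, 9, 5, 6, 0, 2, 7, 1, 4, 8]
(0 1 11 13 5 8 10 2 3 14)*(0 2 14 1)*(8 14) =(1 11 13 5 14 2 3)(8 10) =[0, 11, 3, 1, 4, 14, 6, 7, 10, 9, 8, 13, 12, 5, 2]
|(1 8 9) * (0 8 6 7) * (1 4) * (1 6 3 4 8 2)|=14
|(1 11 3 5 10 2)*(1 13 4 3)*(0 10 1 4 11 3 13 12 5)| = |(0 10 2 12 5 1 3)(4 13 11)| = 21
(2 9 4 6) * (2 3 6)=(2 9 4)(3 6)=[0, 1, 9, 6, 2, 5, 3, 7, 8, 4]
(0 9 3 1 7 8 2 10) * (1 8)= [9, 7, 10, 8, 4, 5, 6, 1, 2, 3, 0]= (0 9 3 8 2 10)(1 7)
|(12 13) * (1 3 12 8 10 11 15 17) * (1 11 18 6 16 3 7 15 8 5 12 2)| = |(1 7 15 17 11 8 10 18 6 16 3 2)(5 12 13)| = 12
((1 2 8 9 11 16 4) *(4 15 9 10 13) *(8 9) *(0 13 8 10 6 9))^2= (0 4 2 13 1)(6 11 15 8 9 16 10)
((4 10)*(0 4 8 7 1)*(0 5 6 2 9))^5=((0 4 10 8 7 1 5 6 2 9))^5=(0 1)(2 8)(4 5)(6 10)(7 9)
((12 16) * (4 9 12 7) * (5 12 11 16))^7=((4 9 11 16 7)(5 12))^7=(4 11 7 9 16)(5 12)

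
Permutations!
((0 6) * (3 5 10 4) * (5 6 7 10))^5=(0 6 3 4 10 7)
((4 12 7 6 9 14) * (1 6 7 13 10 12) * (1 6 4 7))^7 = (1 4 6 9 14 7)(10 12 13)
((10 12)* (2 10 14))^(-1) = (2 14 12 10)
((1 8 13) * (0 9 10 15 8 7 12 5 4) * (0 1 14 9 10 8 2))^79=((0 10 15 2)(1 7 12 5 4)(8 13 14 9))^79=(0 2 15 10)(1 4 5 12 7)(8 9 14 13)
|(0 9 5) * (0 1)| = |(0 9 5 1)| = 4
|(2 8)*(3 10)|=2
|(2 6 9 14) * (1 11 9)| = 6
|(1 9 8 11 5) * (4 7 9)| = 7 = |(1 4 7 9 8 11 5)|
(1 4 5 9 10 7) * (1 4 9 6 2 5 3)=[0, 9, 5, 1, 3, 6, 2, 4, 8, 10, 7]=(1 9 10 7 4 3)(2 5 6)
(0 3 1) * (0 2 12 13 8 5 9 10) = (0 3 1 2 12 13 8 5 9 10) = [3, 2, 12, 1, 4, 9, 6, 7, 5, 10, 0, 11, 13, 8]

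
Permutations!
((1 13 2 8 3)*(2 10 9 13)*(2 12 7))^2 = (1 7 8)(2 3 12)(9 10 13)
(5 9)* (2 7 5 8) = [0, 1, 7, 3, 4, 9, 6, 5, 2, 8] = (2 7 5 9 8)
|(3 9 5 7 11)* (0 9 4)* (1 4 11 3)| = 8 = |(0 9 5 7 3 11 1 4)|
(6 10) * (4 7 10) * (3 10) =(3 10 6 4 7) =[0, 1, 2, 10, 7, 5, 4, 3, 8, 9, 6]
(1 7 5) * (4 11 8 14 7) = (1 4 11 8 14 7 5) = [0, 4, 2, 3, 11, 1, 6, 5, 14, 9, 10, 8, 12, 13, 7]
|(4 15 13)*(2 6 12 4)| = 6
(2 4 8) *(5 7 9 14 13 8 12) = (2 4 12 5 7 9 14 13 8) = [0, 1, 4, 3, 12, 7, 6, 9, 2, 14, 10, 11, 5, 8, 13]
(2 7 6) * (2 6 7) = [0, 1, 2, 3, 4, 5, 6, 7] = (7)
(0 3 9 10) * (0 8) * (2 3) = (0 2 3 9 10 8) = [2, 1, 3, 9, 4, 5, 6, 7, 0, 10, 8]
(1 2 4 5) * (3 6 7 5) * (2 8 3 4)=(1 8 3 6 7 5)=[0, 8, 2, 6, 4, 1, 7, 5, 3]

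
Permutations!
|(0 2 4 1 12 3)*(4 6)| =|(0 2 6 4 1 12 3)| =7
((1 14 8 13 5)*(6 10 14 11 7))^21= ((1 11 7 6 10 14 8 13 5))^21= (1 6 8)(5 7 14)(10 13 11)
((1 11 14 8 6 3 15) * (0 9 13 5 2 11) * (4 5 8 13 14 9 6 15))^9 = ((0 6 3 4 5 2 11 9 14 13 8 15 1))^9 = (0 13 2 6 8 11 3 15 9 4 1 14 5)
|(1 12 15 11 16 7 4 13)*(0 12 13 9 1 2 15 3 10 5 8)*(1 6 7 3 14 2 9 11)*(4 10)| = |(0 12 14 2 15 1 13 9 6 7 10 5 8)(3 4 11 16)| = 52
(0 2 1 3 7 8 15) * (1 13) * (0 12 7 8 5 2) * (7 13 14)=(1 3 8 15 12 13)(2 14 7 5)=[0, 3, 14, 8, 4, 2, 6, 5, 15, 9, 10, 11, 13, 1, 7, 12]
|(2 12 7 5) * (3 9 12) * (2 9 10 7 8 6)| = |(2 3 10 7 5 9 12 8 6)| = 9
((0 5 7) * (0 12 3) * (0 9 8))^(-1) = ((0 5 7 12 3 9 8))^(-1) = (0 8 9 3 12 7 5)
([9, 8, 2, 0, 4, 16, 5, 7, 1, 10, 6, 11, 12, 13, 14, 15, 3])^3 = (0 6 3 10 16 9 5)(1 8)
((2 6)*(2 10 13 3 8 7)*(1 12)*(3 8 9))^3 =((1 12)(2 6 10 13 8 7)(3 9))^3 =(1 12)(2 13)(3 9)(6 8)(7 10)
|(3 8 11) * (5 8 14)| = |(3 14 5 8 11)| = 5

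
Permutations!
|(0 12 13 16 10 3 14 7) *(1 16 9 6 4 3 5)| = 36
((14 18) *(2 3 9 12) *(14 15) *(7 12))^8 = ((2 3 9 7 12)(14 18 15))^8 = (2 7 3 12 9)(14 15 18)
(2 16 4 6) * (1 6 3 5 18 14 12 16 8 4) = [0, 6, 8, 5, 3, 18, 2, 7, 4, 9, 10, 11, 16, 13, 12, 15, 1, 17, 14] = (1 6 2 8 4 3 5 18 14 12 16)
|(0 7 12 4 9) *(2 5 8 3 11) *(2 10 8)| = |(0 7 12 4 9)(2 5)(3 11 10 8)| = 20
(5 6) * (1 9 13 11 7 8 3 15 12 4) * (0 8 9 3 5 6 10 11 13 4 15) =(0 8 5 10 11 7 9 4 1 3)(12 15) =[8, 3, 2, 0, 1, 10, 6, 9, 5, 4, 11, 7, 15, 13, 14, 12]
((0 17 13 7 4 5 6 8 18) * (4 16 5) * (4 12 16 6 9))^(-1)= ((0 17 13 7 6 8 18)(4 12 16 5 9))^(-1)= (0 18 8 6 7 13 17)(4 9 5 16 12)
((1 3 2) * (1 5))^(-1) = ((1 3 2 5))^(-1) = (1 5 2 3)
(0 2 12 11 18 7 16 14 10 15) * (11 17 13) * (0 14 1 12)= [2, 12, 0, 3, 4, 5, 6, 16, 8, 9, 15, 18, 17, 11, 10, 14, 1, 13, 7]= (0 2)(1 12 17 13 11 18 7 16)(10 15 14)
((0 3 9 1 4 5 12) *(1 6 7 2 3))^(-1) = (0 12 5 4 1)(2 7 6 9 3)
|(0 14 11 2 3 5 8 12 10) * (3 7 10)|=12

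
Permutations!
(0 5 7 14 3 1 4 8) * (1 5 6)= (0 6 1 4 8)(3 5 7 14)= [6, 4, 2, 5, 8, 7, 1, 14, 0, 9, 10, 11, 12, 13, 3]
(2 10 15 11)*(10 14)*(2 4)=[0, 1, 14, 3, 2, 5, 6, 7, 8, 9, 15, 4, 12, 13, 10, 11]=(2 14 10 15 11 4)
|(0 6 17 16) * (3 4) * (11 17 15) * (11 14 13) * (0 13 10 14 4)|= 20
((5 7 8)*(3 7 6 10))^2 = ((3 7 8 5 6 10))^2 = (3 8 6)(5 10 7)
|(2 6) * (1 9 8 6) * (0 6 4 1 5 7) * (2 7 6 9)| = |(0 9 8 4 1 2 5 6 7)| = 9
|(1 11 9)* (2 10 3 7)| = 12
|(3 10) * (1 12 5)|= 6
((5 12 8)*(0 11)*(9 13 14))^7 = (0 11)(5 12 8)(9 13 14) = ((0 11)(5 12 8)(9 13 14))^7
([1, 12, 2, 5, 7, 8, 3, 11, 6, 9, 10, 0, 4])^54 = [0, 1, 2, 8, 4, 6, 5, 7, 3, 9, 10, 11, 12]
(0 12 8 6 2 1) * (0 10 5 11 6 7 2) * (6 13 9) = (0 12 8 7 2 1 10 5 11 13 9 6) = [12, 10, 1, 3, 4, 11, 0, 2, 7, 6, 5, 13, 8, 9]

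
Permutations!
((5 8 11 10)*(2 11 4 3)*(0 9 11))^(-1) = ((0 9 11 10 5 8 4 3 2))^(-1) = (0 2 3 4 8 5 10 11 9)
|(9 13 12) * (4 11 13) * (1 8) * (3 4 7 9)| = |(1 8)(3 4 11 13 12)(7 9)| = 10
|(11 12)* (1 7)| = 2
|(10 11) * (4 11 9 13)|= 5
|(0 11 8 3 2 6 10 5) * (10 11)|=|(0 10 5)(2 6 11 8 3)|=15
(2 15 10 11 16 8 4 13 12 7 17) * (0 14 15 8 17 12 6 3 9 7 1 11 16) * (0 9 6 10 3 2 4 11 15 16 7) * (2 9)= (0 14 16 17 4 13 10 7 12 1 15 3 6 9)(2 8 11)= [14, 15, 8, 6, 13, 5, 9, 12, 11, 0, 7, 2, 1, 10, 16, 3, 17, 4]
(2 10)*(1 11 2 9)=(1 11 2 10 9)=[0, 11, 10, 3, 4, 5, 6, 7, 8, 1, 9, 2]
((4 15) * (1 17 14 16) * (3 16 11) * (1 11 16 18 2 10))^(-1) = (1 10 2 18 3 11 16 14 17)(4 15)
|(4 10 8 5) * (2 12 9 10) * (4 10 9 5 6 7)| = 8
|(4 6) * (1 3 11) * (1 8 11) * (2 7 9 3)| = |(1 2 7 9 3)(4 6)(8 11)| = 10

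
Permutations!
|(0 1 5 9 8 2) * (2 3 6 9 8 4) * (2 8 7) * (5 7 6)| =|(0 1 7 2)(3 5 6 9 4 8)| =12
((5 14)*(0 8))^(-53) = ((0 8)(5 14))^(-53) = (0 8)(5 14)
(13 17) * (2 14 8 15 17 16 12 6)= (2 14 8 15 17 13 16 12 6)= [0, 1, 14, 3, 4, 5, 2, 7, 15, 9, 10, 11, 6, 16, 8, 17, 12, 13]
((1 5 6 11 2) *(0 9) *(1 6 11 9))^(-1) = (0 9 6 2 11 5 1)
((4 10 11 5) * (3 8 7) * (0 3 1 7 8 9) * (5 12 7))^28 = ((0 3 9)(1 5 4 10 11 12 7))^28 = (12)(0 3 9)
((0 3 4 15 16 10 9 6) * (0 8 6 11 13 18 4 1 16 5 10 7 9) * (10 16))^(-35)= ((0 3 1 10)(4 15 5 16 7 9 11 13 18)(6 8))^(-35)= (0 3 1 10)(4 15 5 16 7 9 11 13 18)(6 8)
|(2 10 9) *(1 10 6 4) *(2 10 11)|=10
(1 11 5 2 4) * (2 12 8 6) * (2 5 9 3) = (1 11 9 3 2 4)(5 12 8 6) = [0, 11, 4, 2, 1, 12, 5, 7, 6, 3, 10, 9, 8]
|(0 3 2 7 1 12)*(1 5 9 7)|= |(0 3 2 1 12)(5 9 7)|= 15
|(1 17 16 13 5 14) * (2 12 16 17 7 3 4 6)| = 11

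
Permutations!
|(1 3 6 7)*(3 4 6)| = 4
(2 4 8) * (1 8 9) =[0, 8, 4, 3, 9, 5, 6, 7, 2, 1] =(1 8 2 4 9)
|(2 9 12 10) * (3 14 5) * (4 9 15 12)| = |(2 15 12 10)(3 14 5)(4 9)| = 12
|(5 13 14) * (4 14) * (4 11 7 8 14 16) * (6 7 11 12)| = 14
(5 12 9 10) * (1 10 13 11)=[0, 10, 2, 3, 4, 12, 6, 7, 8, 13, 5, 1, 9, 11]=(1 10 5 12 9 13 11)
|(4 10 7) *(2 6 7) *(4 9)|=|(2 6 7 9 4 10)|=6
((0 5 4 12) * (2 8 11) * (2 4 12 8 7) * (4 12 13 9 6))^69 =(0 8 9)(2 7)(4 13 12)(5 11 6)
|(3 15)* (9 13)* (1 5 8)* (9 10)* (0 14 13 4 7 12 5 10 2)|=8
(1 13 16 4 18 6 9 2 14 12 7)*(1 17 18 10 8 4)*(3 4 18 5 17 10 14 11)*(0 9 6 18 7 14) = [9, 13, 11, 4, 0, 17, 6, 10, 7, 2, 8, 3, 14, 16, 12, 15, 1, 5, 18] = (18)(0 9 2 11 3 4)(1 13 16)(5 17)(7 10 8)(12 14)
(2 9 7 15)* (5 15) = (2 9 7 5 15) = [0, 1, 9, 3, 4, 15, 6, 5, 8, 7, 10, 11, 12, 13, 14, 2]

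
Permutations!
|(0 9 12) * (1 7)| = |(0 9 12)(1 7)| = 6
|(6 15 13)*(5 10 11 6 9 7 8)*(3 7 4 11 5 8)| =|(3 7)(4 11 6 15 13 9)(5 10)| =6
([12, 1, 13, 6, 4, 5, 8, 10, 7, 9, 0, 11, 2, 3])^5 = [6, 1, 7, 0, 4, 5, 12, 13, 2, 9, 3, 11, 8, 10]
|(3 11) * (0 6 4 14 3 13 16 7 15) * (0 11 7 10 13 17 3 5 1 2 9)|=120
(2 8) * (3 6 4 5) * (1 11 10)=(1 11 10)(2 8)(3 6 4 5)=[0, 11, 8, 6, 5, 3, 4, 7, 2, 9, 1, 10]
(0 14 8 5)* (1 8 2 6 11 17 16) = (0 14 2 6 11 17 16 1 8 5) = [14, 8, 6, 3, 4, 0, 11, 7, 5, 9, 10, 17, 12, 13, 2, 15, 1, 16]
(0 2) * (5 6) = (0 2)(5 6) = [2, 1, 0, 3, 4, 6, 5]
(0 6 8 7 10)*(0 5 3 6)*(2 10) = (2 10 5 3 6 8 7) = [0, 1, 10, 6, 4, 3, 8, 2, 7, 9, 5]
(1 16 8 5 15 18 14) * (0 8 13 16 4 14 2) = (0 8 5 15 18 2)(1 4 14)(13 16) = [8, 4, 0, 3, 14, 15, 6, 7, 5, 9, 10, 11, 12, 16, 1, 18, 13, 17, 2]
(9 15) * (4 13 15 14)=(4 13 15 9 14)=[0, 1, 2, 3, 13, 5, 6, 7, 8, 14, 10, 11, 12, 15, 4, 9]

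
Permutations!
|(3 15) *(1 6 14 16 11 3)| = 7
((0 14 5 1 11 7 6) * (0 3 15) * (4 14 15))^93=(0 15)(1 4 7 5 3 11 14 6)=((0 15)(1 11 7 6 3 4 14 5))^93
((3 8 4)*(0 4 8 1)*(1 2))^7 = (8)(0 3 1 4 2)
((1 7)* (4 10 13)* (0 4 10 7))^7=(0 1 7 4)(10 13)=((0 4 7 1)(10 13))^7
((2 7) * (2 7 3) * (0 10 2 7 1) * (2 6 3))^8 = (0 6 7)(1 10 3)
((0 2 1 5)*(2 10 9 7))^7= ((0 10 9 7 2 1 5))^7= (10)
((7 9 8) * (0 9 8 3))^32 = ((0 9 3)(7 8))^32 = (0 3 9)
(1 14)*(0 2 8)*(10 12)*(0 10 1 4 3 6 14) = [2, 0, 8, 6, 3, 5, 14, 7, 10, 9, 12, 11, 1, 13, 4] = (0 2 8 10 12 1)(3 6 14 4)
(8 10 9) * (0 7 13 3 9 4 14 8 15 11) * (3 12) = (0 7 13 12 3 9 15 11)(4 14 8 10) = [7, 1, 2, 9, 14, 5, 6, 13, 10, 15, 4, 0, 3, 12, 8, 11]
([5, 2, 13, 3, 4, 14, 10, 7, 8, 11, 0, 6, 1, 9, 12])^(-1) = (0 10 6 11 9 13 2 1 12 14 5)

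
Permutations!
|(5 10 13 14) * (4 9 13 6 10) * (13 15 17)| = 14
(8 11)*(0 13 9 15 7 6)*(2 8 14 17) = (0 13 9 15 7 6)(2 8 11 14 17) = [13, 1, 8, 3, 4, 5, 0, 6, 11, 15, 10, 14, 12, 9, 17, 7, 16, 2]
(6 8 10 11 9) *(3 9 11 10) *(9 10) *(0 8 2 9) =(11)(0 8 3 10)(2 9 6) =[8, 1, 9, 10, 4, 5, 2, 7, 3, 6, 0, 11]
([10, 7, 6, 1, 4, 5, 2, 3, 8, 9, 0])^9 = (0 10)(2 6)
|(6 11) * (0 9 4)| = |(0 9 4)(6 11)| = 6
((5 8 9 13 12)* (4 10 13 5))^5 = (4 10 13 12)(5 9 8)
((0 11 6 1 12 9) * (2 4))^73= (0 11 6 1 12 9)(2 4)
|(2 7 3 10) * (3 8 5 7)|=3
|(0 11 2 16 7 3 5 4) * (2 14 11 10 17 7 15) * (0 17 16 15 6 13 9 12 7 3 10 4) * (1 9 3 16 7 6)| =22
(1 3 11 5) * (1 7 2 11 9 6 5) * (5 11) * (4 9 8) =(1 3 8 4 9 6 11)(2 5 7) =[0, 3, 5, 8, 9, 7, 11, 2, 4, 6, 10, 1]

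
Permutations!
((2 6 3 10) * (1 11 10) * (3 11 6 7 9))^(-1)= (1 3 9 7 2 10 11 6)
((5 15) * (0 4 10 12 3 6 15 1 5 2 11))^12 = ((0 4 10 12 3 6 15 2 11)(1 5))^12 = (0 12 15)(2 4 3)(6 11 10)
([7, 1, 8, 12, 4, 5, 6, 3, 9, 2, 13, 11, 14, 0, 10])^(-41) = [7, 1, 8, 12, 4, 5, 6, 3, 9, 2, 13, 11, 14, 0, 10]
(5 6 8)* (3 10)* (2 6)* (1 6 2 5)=[0, 6, 2, 10, 4, 5, 8, 7, 1, 9, 3]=(1 6 8)(3 10)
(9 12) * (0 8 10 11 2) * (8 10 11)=[10, 1, 0, 3, 4, 5, 6, 7, 11, 12, 8, 2, 9]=(0 10 8 11 2)(9 12)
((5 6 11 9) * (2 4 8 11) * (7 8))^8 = (11)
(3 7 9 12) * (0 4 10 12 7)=(0 4 10 12 3)(7 9)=[4, 1, 2, 0, 10, 5, 6, 9, 8, 7, 12, 11, 3]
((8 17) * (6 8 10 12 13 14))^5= (6 13 10 8 14 12 17)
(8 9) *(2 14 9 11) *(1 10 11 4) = [0, 10, 14, 3, 1, 5, 6, 7, 4, 8, 11, 2, 12, 13, 9] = (1 10 11 2 14 9 8 4)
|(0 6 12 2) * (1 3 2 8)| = 7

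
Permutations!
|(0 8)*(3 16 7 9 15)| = 10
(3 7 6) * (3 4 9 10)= (3 7 6 4 9 10)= [0, 1, 2, 7, 9, 5, 4, 6, 8, 10, 3]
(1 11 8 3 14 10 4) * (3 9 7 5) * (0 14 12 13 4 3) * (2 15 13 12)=(0 14 10 3 2 15 13 4 1 11 8 9 7 5)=[14, 11, 15, 2, 1, 0, 6, 5, 9, 7, 3, 8, 12, 4, 10, 13]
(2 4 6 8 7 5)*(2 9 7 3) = [0, 1, 4, 2, 6, 9, 8, 5, 3, 7] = (2 4 6 8 3)(5 9 7)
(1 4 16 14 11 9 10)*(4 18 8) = (1 18 8 4 16 14 11 9 10) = [0, 18, 2, 3, 16, 5, 6, 7, 4, 10, 1, 9, 12, 13, 11, 15, 14, 17, 8]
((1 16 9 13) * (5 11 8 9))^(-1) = (1 13 9 8 11 5 16)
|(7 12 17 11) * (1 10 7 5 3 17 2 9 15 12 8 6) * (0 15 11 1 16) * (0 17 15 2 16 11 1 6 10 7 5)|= |(0 2 9 1 7 8 10 5 3 15 12 16 17 6 11)|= 15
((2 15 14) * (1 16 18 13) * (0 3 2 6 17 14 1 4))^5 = ((0 3 2 15 1 16 18 13 4)(6 17 14))^5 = (0 16 3 18 2 13 15 4 1)(6 14 17)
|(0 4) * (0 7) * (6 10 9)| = 3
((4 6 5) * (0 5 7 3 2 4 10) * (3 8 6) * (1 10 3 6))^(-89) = ((0 5 3 2 4 6 7 8 1 10))^(-89) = (0 5 3 2 4 6 7 8 1 10)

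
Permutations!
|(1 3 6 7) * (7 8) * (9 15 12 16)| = 20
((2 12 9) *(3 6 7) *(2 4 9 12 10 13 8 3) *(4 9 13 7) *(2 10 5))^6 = ((2 5)(3 6 4 13 8)(7 10))^6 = (3 6 4 13 8)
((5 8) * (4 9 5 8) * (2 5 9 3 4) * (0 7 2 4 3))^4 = ((9)(0 7 2 5 4))^4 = (9)(0 4 5 2 7)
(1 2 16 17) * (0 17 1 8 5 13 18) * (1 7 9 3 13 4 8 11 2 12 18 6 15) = (0 17 11 2 16 7 9 3 13 6 15 1 12 18)(4 8 5) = [17, 12, 16, 13, 8, 4, 15, 9, 5, 3, 10, 2, 18, 6, 14, 1, 7, 11, 0]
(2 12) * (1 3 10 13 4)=(1 3 10 13 4)(2 12)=[0, 3, 12, 10, 1, 5, 6, 7, 8, 9, 13, 11, 2, 4]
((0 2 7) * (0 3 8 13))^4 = (0 8 7)(2 13 3)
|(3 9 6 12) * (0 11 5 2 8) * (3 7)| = |(0 11 5 2 8)(3 9 6 12 7)| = 5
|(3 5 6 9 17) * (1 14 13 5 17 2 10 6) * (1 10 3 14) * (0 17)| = 10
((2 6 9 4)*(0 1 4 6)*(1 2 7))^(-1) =((0 2)(1 4 7)(6 9))^(-1) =(0 2)(1 7 4)(6 9)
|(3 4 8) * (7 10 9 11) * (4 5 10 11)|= 6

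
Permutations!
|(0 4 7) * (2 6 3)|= 3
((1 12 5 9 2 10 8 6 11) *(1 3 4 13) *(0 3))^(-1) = ((0 3 4 13 1 12 5 9 2 10 8 6 11))^(-1) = (0 11 6 8 10 2 9 5 12 1 13 4 3)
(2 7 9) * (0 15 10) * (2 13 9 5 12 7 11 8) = (0 15 10)(2 11 8)(5 12 7)(9 13) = [15, 1, 11, 3, 4, 12, 6, 5, 2, 13, 0, 8, 7, 9, 14, 10]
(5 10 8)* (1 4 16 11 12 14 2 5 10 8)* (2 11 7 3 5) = [0, 4, 2, 5, 16, 8, 6, 3, 10, 9, 1, 12, 14, 13, 11, 15, 7] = (1 4 16 7 3 5 8 10)(11 12 14)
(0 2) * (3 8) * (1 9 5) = (0 2)(1 9 5)(3 8) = [2, 9, 0, 8, 4, 1, 6, 7, 3, 5]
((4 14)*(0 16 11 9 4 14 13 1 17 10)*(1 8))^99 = ((0 16 11 9 4 13 8 1 17 10))^99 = (0 10 17 1 8 13 4 9 11 16)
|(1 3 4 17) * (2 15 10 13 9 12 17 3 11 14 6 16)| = 12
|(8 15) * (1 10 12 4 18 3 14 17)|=8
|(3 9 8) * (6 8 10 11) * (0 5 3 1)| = 9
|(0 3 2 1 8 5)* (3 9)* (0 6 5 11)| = |(0 9 3 2 1 8 11)(5 6)| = 14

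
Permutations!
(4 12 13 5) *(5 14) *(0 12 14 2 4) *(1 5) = [12, 5, 4, 3, 14, 0, 6, 7, 8, 9, 10, 11, 13, 2, 1] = (0 12 13 2 4 14 1 5)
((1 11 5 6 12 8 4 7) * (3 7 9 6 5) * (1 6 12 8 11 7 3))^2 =(1 6 4 12)(7 8 9 11)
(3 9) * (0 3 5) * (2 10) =(0 3 9 5)(2 10) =[3, 1, 10, 9, 4, 0, 6, 7, 8, 5, 2]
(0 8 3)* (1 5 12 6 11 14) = (0 8 3)(1 5 12 6 11 14) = [8, 5, 2, 0, 4, 12, 11, 7, 3, 9, 10, 14, 6, 13, 1]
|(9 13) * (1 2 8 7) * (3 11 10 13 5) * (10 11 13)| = |(1 2 8 7)(3 13 9 5)| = 4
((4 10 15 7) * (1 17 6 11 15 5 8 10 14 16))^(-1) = ((1 17 6 11 15 7 4 14 16)(5 8 10))^(-1) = (1 16 14 4 7 15 11 6 17)(5 10 8)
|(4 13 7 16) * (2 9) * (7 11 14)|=6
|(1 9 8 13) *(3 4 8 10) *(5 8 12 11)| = 10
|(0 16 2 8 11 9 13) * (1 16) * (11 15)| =|(0 1 16 2 8 15 11 9 13)| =9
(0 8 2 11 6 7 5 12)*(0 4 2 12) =(0 8 12 4 2 11 6 7 5) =[8, 1, 11, 3, 2, 0, 7, 5, 12, 9, 10, 6, 4]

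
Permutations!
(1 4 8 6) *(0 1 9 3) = [1, 4, 2, 0, 8, 5, 9, 7, 6, 3] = (0 1 4 8 6 9 3)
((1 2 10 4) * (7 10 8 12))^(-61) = (1 8 7 4 2 12 10)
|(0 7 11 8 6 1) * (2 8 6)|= 10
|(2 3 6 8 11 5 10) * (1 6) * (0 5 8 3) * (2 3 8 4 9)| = 11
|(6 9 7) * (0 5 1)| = |(0 5 1)(6 9 7)| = 3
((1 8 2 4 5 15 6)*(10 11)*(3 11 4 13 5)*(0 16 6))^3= (0 1 13)(2 15 6)(3 4 10 11)(5 16 8)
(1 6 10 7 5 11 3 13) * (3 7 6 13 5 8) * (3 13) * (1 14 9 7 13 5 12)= [0, 3, 2, 12, 4, 11, 10, 8, 5, 7, 6, 13, 1, 14, 9]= (1 3 12)(5 11 13 14 9 7 8)(6 10)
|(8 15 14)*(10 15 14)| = 2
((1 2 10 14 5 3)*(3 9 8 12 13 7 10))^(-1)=(1 3 2)(5 14 10 7 13 12 8 9)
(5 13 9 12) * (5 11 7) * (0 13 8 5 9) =(0 13)(5 8)(7 9 12 11) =[13, 1, 2, 3, 4, 8, 6, 9, 5, 12, 10, 7, 11, 0]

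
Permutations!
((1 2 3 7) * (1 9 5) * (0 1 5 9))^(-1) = ((9)(0 1 2 3 7))^(-1) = (9)(0 7 3 2 1)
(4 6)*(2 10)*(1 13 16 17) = (1 13 16 17)(2 10)(4 6) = [0, 13, 10, 3, 6, 5, 4, 7, 8, 9, 2, 11, 12, 16, 14, 15, 17, 1]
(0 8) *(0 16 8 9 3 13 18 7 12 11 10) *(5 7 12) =[9, 1, 2, 13, 4, 7, 6, 5, 16, 3, 0, 10, 11, 18, 14, 15, 8, 17, 12] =(0 9 3 13 18 12 11 10)(5 7)(8 16)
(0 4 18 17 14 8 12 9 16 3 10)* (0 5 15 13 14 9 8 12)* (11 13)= [4, 1, 2, 10, 18, 15, 6, 7, 0, 16, 5, 13, 8, 14, 12, 11, 3, 9, 17]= (0 4 18 17 9 16 3 10 5 15 11 13 14 12 8)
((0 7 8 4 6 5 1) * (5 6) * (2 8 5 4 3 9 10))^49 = ((0 7 5 1)(2 8 3 9 10))^49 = (0 7 5 1)(2 10 9 3 8)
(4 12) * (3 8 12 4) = (3 8 12) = [0, 1, 2, 8, 4, 5, 6, 7, 12, 9, 10, 11, 3]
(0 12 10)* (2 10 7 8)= (0 12 7 8 2 10)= [12, 1, 10, 3, 4, 5, 6, 8, 2, 9, 0, 11, 7]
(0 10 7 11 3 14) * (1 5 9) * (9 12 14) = (0 10 7 11 3 9 1 5 12 14) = [10, 5, 2, 9, 4, 12, 6, 11, 8, 1, 7, 3, 14, 13, 0]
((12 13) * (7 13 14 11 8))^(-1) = (7 8 11 14 12 13)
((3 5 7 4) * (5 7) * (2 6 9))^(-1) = ((2 6 9)(3 7 4))^(-1) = (2 9 6)(3 4 7)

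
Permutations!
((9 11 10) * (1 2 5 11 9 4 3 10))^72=(11)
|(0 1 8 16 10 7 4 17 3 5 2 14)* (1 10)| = 9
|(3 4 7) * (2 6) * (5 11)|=|(2 6)(3 4 7)(5 11)|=6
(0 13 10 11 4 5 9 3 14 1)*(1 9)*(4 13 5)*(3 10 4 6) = (0 5 1)(3 14 9 10 11 13 4 6) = [5, 0, 2, 14, 6, 1, 3, 7, 8, 10, 11, 13, 12, 4, 9]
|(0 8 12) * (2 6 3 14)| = 12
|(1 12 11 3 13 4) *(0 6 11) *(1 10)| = |(0 6 11 3 13 4 10 1 12)| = 9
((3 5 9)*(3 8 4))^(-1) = (3 4 8 9 5)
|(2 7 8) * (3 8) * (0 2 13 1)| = 7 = |(0 2 7 3 8 13 1)|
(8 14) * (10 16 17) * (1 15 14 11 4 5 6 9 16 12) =(1 15 14 8 11 4 5 6 9 16 17 10 12) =[0, 15, 2, 3, 5, 6, 9, 7, 11, 16, 12, 4, 1, 13, 8, 14, 17, 10]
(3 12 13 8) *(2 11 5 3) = (2 11 5 3 12 13 8) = [0, 1, 11, 12, 4, 3, 6, 7, 2, 9, 10, 5, 13, 8]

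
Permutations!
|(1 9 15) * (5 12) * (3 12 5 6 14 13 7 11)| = 21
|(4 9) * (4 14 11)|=4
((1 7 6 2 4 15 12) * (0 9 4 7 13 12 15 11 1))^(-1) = (15)(0 12 13 1 11 4 9)(2 6 7)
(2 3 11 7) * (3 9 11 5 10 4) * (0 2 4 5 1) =(0 2 9 11 7 4 3 1)(5 10) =[2, 0, 9, 1, 3, 10, 6, 4, 8, 11, 5, 7]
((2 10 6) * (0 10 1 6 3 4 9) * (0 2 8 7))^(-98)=(0 3 9 1 8)(2 6 7 10 4)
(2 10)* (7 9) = [0, 1, 10, 3, 4, 5, 6, 9, 8, 7, 2] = (2 10)(7 9)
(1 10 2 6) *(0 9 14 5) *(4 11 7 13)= (0 9 14 5)(1 10 2 6)(4 11 7 13)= [9, 10, 6, 3, 11, 0, 1, 13, 8, 14, 2, 7, 12, 4, 5]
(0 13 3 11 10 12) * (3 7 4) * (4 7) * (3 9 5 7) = (0 13 4 9 5 7 3 11 10 12) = [13, 1, 2, 11, 9, 7, 6, 3, 8, 5, 12, 10, 0, 4]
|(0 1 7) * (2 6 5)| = 3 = |(0 1 7)(2 6 5)|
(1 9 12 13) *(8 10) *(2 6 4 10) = (1 9 12 13)(2 6 4 10 8) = [0, 9, 6, 3, 10, 5, 4, 7, 2, 12, 8, 11, 13, 1]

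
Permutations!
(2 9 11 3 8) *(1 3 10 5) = (1 3 8 2 9 11 10 5) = [0, 3, 9, 8, 4, 1, 6, 7, 2, 11, 5, 10]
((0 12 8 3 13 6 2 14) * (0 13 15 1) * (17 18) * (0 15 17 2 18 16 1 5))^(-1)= (0 5 15 1 16 17 3 8 12)(2 18 6 13 14)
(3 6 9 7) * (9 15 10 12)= (3 6 15 10 12 9 7)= [0, 1, 2, 6, 4, 5, 15, 3, 8, 7, 12, 11, 9, 13, 14, 10]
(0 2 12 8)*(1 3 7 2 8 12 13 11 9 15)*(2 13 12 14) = (0 8)(1 3 7 13 11 9 15)(2 12 14) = [8, 3, 12, 7, 4, 5, 6, 13, 0, 15, 10, 9, 14, 11, 2, 1]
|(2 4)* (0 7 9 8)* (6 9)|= |(0 7 6 9 8)(2 4)|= 10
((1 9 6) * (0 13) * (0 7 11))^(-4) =((0 13 7 11)(1 9 6))^(-4) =(13)(1 6 9)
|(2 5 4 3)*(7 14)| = |(2 5 4 3)(7 14)| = 4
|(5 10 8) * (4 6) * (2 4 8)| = |(2 4 6 8 5 10)| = 6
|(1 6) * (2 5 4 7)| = |(1 6)(2 5 4 7)| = 4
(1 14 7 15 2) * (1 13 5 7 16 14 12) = [0, 12, 13, 3, 4, 7, 6, 15, 8, 9, 10, 11, 1, 5, 16, 2, 14] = (1 12)(2 13 5 7 15)(14 16)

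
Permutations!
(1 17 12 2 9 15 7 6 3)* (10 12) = (1 17 10 12 2 9 15 7 6 3) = [0, 17, 9, 1, 4, 5, 3, 6, 8, 15, 12, 11, 2, 13, 14, 7, 16, 10]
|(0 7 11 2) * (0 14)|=|(0 7 11 2 14)|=5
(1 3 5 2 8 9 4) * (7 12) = [0, 3, 8, 5, 1, 2, 6, 12, 9, 4, 10, 11, 7] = (1 3 5 2 8 9 4)(7 12)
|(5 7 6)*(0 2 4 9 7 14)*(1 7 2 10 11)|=24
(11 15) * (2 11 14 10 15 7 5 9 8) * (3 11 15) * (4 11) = (2 15 14 10 3 4 11 7 5 9 8) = [0, 1, 15, 4, 11, 9, 6, 5, 2, 8, 3, 7, 12, 13, 10, 14]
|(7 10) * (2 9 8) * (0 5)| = 6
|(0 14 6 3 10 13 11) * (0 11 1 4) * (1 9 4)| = |(0 14 6 3 10 13 9 4)| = 8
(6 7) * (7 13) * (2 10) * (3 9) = (2 10)(3 9)(6 13 7) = [0, 1, 10, 9, 4, 5, 13, 6, 8, 3, 2, 11, 12, 7]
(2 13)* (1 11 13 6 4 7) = (1 11 13 2 6 4 7) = [0, 11, 6, 3, 7, 5, 4, 1, 8, 9, 10, 13, 12, 2]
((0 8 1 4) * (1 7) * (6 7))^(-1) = ((0 8 6 7 1 4))^(-1) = (0 4 1 7 6 8)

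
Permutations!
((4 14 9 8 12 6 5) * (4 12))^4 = (14)(5 12 6)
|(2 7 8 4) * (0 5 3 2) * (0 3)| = 10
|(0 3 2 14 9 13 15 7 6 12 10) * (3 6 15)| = 20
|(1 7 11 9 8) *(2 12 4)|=15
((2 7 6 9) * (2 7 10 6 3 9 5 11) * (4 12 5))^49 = (12)(3 9 7)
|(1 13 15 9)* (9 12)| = 5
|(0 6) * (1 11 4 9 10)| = 10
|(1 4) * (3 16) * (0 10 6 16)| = |(0 10 6 16 3)(1 4)| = 10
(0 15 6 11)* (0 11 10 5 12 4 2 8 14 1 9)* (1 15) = [1, 9, 8, 3, 2, 12, 10, 7, 14, 0, 5, 11, 4, 13, 15, 6] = (0 1 9)(2 8 14 15 6 10 5 12 4)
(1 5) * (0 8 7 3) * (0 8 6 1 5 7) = (0 6 1 7 3 8) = [6, 7, 2, 8, 4, 5, 1, 3, 0]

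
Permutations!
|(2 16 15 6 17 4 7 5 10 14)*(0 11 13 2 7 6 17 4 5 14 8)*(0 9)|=22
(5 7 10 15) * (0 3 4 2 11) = (0 3 4 2 11)(5 7 10 15) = [3, 1, 11, 4, 2, 7, 6, 10, 8, 9, 15, 0, 12, 13, 14, 5]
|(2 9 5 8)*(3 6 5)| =6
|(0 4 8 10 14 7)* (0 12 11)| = 8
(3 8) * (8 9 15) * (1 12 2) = (1 12 2)(3 9 15 8) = [0, 12, 1, 9, 4, 5, 6, 7, 3, 15, 10, 11, 2, 13, 14, 8]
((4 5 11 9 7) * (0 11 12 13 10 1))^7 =((0 11 9 7 4 5 12 13 10 1))^7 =(0 13 4 11 10 5 9 1 12 7)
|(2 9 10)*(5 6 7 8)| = |(2 9 10)(5 6 7 8)| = 12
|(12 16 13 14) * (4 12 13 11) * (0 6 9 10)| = 4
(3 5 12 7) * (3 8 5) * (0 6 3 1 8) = [6, 8, 2, 1, 4, 12, 3, 0, 5, 9, 10, 11, 7] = (0 6 3 1 8 5 12 7)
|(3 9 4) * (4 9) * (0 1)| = |(9)(0 1)(3 4)| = 2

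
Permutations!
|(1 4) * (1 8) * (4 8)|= 2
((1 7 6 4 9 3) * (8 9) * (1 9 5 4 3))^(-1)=(1 9 3 6 7)(4 5 8)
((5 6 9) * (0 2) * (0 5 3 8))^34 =(0 8 3 9 6 5 2)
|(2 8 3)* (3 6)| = 4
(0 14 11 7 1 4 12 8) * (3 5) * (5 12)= (0 14 11 7 1 4 5 3 12 8)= [14, 4, 2, 12, 5, 3, 6, 1, 0, 9, 10, 7, 8, 13, 11]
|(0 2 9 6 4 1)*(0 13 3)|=8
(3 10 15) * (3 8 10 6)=(3 6)(8 10 15)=[0, 1, 2, 6, 4, 5, 3, 7, 10, 9, 15, 11, 12, 13, 14, 8]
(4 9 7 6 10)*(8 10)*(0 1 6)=(0 1 6 8 10 4 9 7)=[1, 6, 2, 3, 9, 5, 8, 0, 10, 7, 4]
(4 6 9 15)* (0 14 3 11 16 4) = (0 14 3 11 16 4 6 9 15) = [14, 1, 2, 11, 6, 5, 9, 7, 8, 15, 10, 16, 12, 13, 3, 0, 4]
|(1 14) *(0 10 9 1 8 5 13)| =|(0 10 9 1 14 8 5 13)| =8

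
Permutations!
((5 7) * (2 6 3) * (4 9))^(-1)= (2 3 6)(4 9)(5 7)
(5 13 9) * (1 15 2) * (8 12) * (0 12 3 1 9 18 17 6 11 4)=(0 12 8 3 1 15 2 9 5 13 18 17 6 11 4)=[12, 15, 9, 1, 0, 13, 11, 7, 3, 5, 10, 4, 8, 18, 14, 2, 16, 6, 17]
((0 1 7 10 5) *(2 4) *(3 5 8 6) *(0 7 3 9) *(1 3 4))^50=(0 5 10 6)(1 2 4)(3 7 8 9)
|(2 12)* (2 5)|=3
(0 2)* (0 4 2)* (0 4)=(0 4 2)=[4, 1, 0, 3, 2]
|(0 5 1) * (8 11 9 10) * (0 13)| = |(0 5 1 13)(8 11 9 10)| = 4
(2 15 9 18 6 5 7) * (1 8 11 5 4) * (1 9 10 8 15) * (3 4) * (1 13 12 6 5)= [0, 15, 13, 4, 9, 7, 3, 2, 11, 18, 8, 1, 6, 12, 14, 10, 16, 17, 5]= (1 15 10 8 11)(2 13 12 6 3 4 9 18 5 7)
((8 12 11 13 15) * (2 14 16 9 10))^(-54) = ((2 14 16 9 10)(8 12 11 13 15))^(-54) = (2 14 16 9 10)(8 12 11 13 15)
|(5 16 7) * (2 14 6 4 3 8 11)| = 21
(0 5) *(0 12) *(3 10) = (0 5 12)(3 10) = [5, 1, 2, 10, 4, 12, 6, 7, 8, 9, 3, 11, 0]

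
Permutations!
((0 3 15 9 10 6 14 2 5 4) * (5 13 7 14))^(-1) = (0 4 5 6 10 9 15 3)(2 14 7 13)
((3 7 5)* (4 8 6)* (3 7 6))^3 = ((3 6 4 8)(5 7))^3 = (3 8 4 6)(5 7)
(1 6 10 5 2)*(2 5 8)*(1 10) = (1 6)(2 10 8) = [0, 6, 10, 3, 4, 5, 1, 7, 2, 9, 8]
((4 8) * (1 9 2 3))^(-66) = ((1 9 2 3)(4 8))^(-66) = (1 2)(3 9)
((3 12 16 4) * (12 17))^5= ((3 17 12 16 4))^5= (17)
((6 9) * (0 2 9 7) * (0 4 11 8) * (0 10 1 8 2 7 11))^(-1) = (0 4 7)(1 10 8)(2 11 6 9)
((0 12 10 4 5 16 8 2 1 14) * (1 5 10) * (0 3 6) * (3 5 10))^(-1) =((0 12 1 14 5 16 8 2 10 4 3 6))^(-1) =(0 6 3 4 10 2 8 16 5 14 1 12)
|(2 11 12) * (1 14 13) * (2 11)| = |(1 14 13)(11 12)| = 6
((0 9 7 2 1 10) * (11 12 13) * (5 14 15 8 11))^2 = ((0 9 7 2 1 10)(5 14 15 8 11 12 13))^2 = (0 7 1)(2 10 9)(5 15 11 13 14 8 12)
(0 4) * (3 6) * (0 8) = (0 4 8)(3 6) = [4, 1, 2, 6, 8, 5, 3, 7, 0]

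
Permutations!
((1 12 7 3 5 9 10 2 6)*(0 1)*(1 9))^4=(0 6 2 10 9)(1 5 3 7 12)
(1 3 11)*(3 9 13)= [0, 9, 2, 11, 4, 5, 6, 7, 8, 13, 10, 1, 12, 3]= (1 9 13 3 11)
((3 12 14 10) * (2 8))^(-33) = (2 8)(3 10 14 12)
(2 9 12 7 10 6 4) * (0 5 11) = (0 5 11)(2 9 12 7 10 6 4) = [5, 1, 9, 3, 2, 11, 4, 10, 8, 12, 6, 0, 7]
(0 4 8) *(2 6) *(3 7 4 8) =[8, 1, 6, 7, 3, 5, 2, 4, 0] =(0 8)(2 6)(3 7 4)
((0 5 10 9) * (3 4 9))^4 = ((0 5 10 3 4 9))^4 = (0 4 10)(3 5 9)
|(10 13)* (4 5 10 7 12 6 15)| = |(4 5 10 13 7 12 6 15)| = 8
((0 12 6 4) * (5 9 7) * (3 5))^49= (0 12 6 4)(3 5 9 7)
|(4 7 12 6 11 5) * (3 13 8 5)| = 9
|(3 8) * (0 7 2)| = 6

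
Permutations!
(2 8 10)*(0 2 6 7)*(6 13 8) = [2, 1, 6, 3, 4, 5, 7, 0, 10, 9, 13, 11, 12, 8] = (0 2 6 7)(8 10 13)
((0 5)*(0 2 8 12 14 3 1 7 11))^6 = ((0 5 2 8 12 14 3 1 7 11))^6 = (0 3 2 7 12)(1 8 11 14 5)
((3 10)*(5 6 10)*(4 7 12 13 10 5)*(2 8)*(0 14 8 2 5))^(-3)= (0 8 6 14 5)(3 12)(4 13)(7 10)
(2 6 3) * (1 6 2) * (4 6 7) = (1 7 4 6 3) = [0, 7, 2, 1, 6, 5, 3, 4]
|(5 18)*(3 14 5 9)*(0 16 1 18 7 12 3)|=|(0 16 1 18 9)(3 14 5 7 12)|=5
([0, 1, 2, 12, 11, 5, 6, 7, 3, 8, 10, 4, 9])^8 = (12)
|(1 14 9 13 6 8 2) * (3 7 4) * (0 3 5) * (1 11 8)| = |(0 3 7 4 5)(1 14 9 13 6)(2 11 8)| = 15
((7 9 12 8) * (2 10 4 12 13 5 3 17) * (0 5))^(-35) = (0 5 3 17 2 10 4 12 8 7 9 13)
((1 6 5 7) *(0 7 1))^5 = (0 7)(1 5 6)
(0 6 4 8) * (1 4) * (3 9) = (0 6 1 4 8)(3 9) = [6, 4, 2, 9, 8, 5, 1, 7, 0, 3]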